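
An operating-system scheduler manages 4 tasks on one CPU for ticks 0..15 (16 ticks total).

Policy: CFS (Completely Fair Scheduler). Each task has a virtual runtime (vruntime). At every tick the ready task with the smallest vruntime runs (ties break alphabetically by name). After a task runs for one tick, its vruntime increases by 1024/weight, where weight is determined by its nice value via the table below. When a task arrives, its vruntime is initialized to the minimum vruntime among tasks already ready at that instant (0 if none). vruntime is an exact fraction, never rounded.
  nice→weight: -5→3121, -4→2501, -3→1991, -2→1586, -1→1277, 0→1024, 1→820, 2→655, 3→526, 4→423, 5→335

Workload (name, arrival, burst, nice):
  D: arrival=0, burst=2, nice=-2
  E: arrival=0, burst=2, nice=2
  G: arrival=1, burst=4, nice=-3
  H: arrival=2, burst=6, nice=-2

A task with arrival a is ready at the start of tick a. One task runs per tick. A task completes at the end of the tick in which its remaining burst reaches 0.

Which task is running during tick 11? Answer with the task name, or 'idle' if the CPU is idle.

t=0: vr[D=0 E=0] → run D
t=1: vr[D=512/793 E=0 G=0] → run E
t=2: vr[D=512/793 E=1024/655 G=0 H=0] → run G
t=3: vr[D=512/793 E=1024/655 G=1024/1991 H=0] → run H
t=4: vr[D=512/793 E=1024/655 G=1024/1991 H=512/793] → run G
t=5: vr[D=512/793 E=1024/655 G=2048/1991 H=512/793] → run D
t=6: vr[E=1024/655 G=2048/1991 H=512/793] → run H
t=7: vr[E=1024/655 G=2048/1991 H=1024/793] → run G
t=8: vr[E=1024/655 G=3072/1991 H=1024/793] → run H
t=9: vr[E=1024/655 G=3072/1991 H=1536/793] → run G
t=10: vr[E=1024/655 H=1536/793] → run E
t=11: vr[H=1536/793] → run H
t=12: vr[H=2048/793] → run H
t=13: vr[H=2560/793] → run H
t=14: (idle)
t=15: (idle)

running at tick 11 = H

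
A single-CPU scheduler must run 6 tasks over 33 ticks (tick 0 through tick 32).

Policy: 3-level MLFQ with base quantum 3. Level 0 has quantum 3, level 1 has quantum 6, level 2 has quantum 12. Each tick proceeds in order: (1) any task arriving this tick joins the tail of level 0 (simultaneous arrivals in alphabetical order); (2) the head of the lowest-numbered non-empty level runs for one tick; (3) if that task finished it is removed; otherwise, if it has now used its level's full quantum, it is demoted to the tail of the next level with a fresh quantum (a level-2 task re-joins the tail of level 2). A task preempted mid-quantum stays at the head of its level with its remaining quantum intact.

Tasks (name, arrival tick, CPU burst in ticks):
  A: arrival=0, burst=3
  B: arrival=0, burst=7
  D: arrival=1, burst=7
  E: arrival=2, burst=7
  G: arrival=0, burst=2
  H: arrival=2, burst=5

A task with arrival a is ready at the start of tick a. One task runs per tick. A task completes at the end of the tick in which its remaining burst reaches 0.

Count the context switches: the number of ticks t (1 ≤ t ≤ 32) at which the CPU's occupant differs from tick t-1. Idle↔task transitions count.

t=0: L0/L1/L2 = ABG/-/- → run A
t=1: L0/L1/L2 = ABGD/-/- → run A
t=2: L0/L1/L2 = ABGDEH/-/- → run A
t=3: L0/L1/L2 = BGDEH/-/- → run B
t=4: L0/L1/L2 = BGDEH/-/- → run B
t=5: L0/L1/L2 = BGDEH/-/- → run B
t=6: L0/L1/L2 = GDEH/B/- → run G
t=7: L0/L1/L2 = GDEH/B/- → run G
t=8: L0/L1/L2 = DEH/B/- → run D
t=9: L0/L1/L2 = DEH/B/- → run D
t=10: L0/L1/L2 = DEH/B/- → run D
t=11: L0/L1/L2 = EH/BD/- → run E
t=12: L0/L1/L2 = EH/BD/- → run E
t=13: L0/L1/L2 = EH/BD/- → run E
t=14: L0/L1/L2 = H/BDE/- → run H
t=15: L0/L1/L2 = H/BDE/- → run H
t=16: L0/L1/L2 = H/BDE/- → run H
t=17: L0/L1/L2 = -/BDEH/- → run B
t=18: L0/L1/L2 = -/BDEH/- → run B
t=19: L0/L1/L2 = -/BDEH/- → run B
t=20: L0/L1/L2 = -/BDEH/- → run B
t=21: L0/L1/L2 = -/DEH/- → run D
t=22: L0/L1/L2 = -/DEH/- → run D
t=23: L0/L1/L2 = -/DEH/- → run D
t=24: L0/L1/L2 = -/DEH/- → run D
t=25: L0/L1/L2 = -/EH/- → run E
t=26: L0/L1/L2 = -/EH/- → run E
t=27: L0/L1/L2 = -/EH/- → run E
t=28: L0/L1/L2 = -/EH/- → run E
t=29: L0/L1/L2 = -/H/- → run H
t=30: L0/L1/L2 = -/H/- → run H
t=31: (idle)
t=32: (idle)

context switches = 10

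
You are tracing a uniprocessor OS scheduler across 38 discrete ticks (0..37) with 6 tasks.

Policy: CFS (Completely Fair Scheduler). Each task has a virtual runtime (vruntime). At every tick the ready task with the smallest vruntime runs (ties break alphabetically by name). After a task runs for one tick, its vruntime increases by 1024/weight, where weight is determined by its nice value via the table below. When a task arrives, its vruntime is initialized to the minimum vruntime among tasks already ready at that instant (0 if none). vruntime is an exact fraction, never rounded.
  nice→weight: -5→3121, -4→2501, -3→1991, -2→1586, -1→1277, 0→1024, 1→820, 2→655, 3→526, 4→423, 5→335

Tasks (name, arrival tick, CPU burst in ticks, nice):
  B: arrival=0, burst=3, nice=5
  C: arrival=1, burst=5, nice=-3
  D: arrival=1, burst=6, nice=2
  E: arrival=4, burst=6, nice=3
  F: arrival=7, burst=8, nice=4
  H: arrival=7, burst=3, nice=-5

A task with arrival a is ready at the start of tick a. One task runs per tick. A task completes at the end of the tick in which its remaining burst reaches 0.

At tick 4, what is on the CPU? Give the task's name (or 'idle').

running at tick 4 = C

t=0: vr[B=0] → run B
t=1: vr[B=1024/335 C=1024/335 D=1024/335] → run B
t=2: vr[B=2048/335 C=1024/335 D=1024/335] → run C
t=3: vr[B=2048/335 C=2381824/666985 D=1024/335] → run D
t=4: vr[B=2048/335 C=2381824/666985 D=202752/43885 E=2381824/666985] → run C
t=5: vr[B=2048/335 C=2724864/666985 D=202752/43885 E=2381824/666985] → run E
t=6: vr[B=2048/335 C=2724864/666985 D=202752/43885 E=967916032/175417055] → run C
t=7: vr[B=2048/335 C=3067904/666985 D=202752/43885 E=967916032/175417055 F=3067904/666985 H=3067904/666985] → run C
t=8: vr[B=2048/335 C=3410944/666985 D=202752/43885 E=967916032/175417055 F=3067904/666985 H=3067904/666985] → run F
t=9: vr[B=2048/335 C=3410944/666985 D=202752/43885 E=967916032/175417055 F=1980716032/282134655 H=3067904/666985] → run H
t=10: vr[B=2048/335 C=3410944/666985 D=202752/43885 E=967916032/175417055 F=1980716032/282134655 H=10257921024/2081660185] → run D
t=11: vr[B=2048/335 C=3410944/666985 D=54272/8777 E=967916032/175417055 F=1980716032/282134655 H=10257921024/2081660185] → run H
t=12: vr[B=2048/335 C=3410944/666985 D=54272/8777 E=967916032/175417055 F=1980716032/282134655 H=10940913664/2081660185] → run C
t=13: vr[B=2048/335 D=54272/8777 E=967916032/175417055 F=1980716032/282134655 H=10940913664/2081660185] → run H
t=14: vr[B=2048/335 D=54272/8777 E=967916032/175417055 F=1980716032/282134655] → run E
t=15: vr[B=2048/335 D=54272/8777 E=1309412352/175417055 F=1980716032/282134655] → run B
t=16: vr[D=54272/8777 E=1309412352/175417055 F=1980716032/282134655] → run D
t=17: vr[D=339968/43885 E=1309412352/175417055 F=1980716032/282134655] → run F
t=18: vr[D=339968/43885 E=1309412352/175417055 F=2663708672/282134655] → run E
t=19: vr[D=339968/43885 E=1650908672/175417055 F=2663708672/282134655] → run D
t=20: vr[D=408576/43885 E=1650908672/175417055 F=2663708672/282134655] → run D
t=21: vr[D=477184/43885 E=1650908672/175417055 F=2663708672/282134655] → run E
t=22: vr[D=477184/43885 E=1992404992/175417055 F=2663708672/282134655] → run F
t=23: vr[D=477184/43885 E=1992404992/175417055 F=1115567104/94044885] → run D
t=24: vr[E=1992404992/175417055 F=1115567104/94044885] → run E
t=25: vr[E=2333901312/175417055 F=1115567104/94044885] → run F
t=26: vr[E=2333901312/175417055 F=4029693952/282134655] → run E
t=27: vr[F=4029693952/282134655] → run F
t=28: vr[F=4712686592/282134655] → run F
t=29: vr[F=1798559744/94044885] → run F
t=30: vr[F=6078671872/282134655] → run F
t=31: (idle)
t=32: (idle)
t=33: (idle)
t=34: (idle)
t=35: (idle)
t=36: (idle)
t=37: (idle)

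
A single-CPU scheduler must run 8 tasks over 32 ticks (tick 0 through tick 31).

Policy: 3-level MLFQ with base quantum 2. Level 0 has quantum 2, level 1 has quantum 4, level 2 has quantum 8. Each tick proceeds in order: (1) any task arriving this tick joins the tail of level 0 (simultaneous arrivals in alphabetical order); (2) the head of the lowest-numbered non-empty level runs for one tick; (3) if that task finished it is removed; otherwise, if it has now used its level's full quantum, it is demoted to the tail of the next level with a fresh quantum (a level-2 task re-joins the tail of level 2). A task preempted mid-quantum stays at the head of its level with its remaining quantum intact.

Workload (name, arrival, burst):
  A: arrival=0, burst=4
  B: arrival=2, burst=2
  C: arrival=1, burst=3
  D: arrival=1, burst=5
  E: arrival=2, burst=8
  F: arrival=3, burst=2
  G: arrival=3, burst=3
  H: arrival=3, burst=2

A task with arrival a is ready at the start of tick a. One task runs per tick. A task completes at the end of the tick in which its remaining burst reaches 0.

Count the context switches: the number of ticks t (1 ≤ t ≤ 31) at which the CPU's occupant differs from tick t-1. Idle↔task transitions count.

t=0: L0/L1/L2 = A/-/- → run A
t=1: L0/L1/L2 = ACD/-/- → run A
t=2: L0/L1/L2 = CDBE/A/- → run C
t=3: L0/L1/L2 = CDBEFGH/A/- → run C
t=4: L0/L1/L2 = DBEFGH/AC/- → run D
t=5: L0/L1/L2 = DBEFGH/AC/- → run D
t=6: L0/L1/L2 = BEFGH/ACD/- → run B
t=7: L0/L1/L2 = BEFGH/ACD/- → run B
t=8: L0/L1/L2 = EFGH/ACD/- → run E
t=9: L0/L1/L2 = EFGH/ACD/- → run E
t=10: L0/L1/L2 = FGH/ACDE/- → run F
t=11: L0/L1/L2 = FGH/ACDE/- → run F
t=12: L0/L1/L2 = GH/ACDE/- → run G
t=13: L0/L1/L2 = GH/ACDE/- → run G
t=14: L0/L1/L2 = H/ACDEG/- → run H
t=15: L0/L1/L2 = H/ACDEG/- → run H
t=16: L0/L1/L2 = -/ACDEG/- → run A
t=17: L0/L1/L2 = -/ACDEG/- → run A
t=18: L0/L1/L2 = -/CDEG/- → run C
t=19: L0/L1/L2 = -/DEG/- → run D
t=20: L0/L1/L2 = -/DEG/- → run D
t=21: L0/L1/L2 = -/DEG/- → run D
t=22: L0/L1/L2 = -/EG/- → run E
t=23: L0/L1/L2 = -/EG/- → run E
t=24: L0/L1/L2 = -/EG/- → run E
t=25: L0/L1/L2 = -/EG/- → run E
t=26: L0/L1/L2 = -/G/E → run G
t=27: L0/L1/L2 = -/-/E → run E
t=28: L0/L1/L2 = -/-/E → run E
t=29: (idle)
t=30: (idle)
t=31: (idle)

context switches = 14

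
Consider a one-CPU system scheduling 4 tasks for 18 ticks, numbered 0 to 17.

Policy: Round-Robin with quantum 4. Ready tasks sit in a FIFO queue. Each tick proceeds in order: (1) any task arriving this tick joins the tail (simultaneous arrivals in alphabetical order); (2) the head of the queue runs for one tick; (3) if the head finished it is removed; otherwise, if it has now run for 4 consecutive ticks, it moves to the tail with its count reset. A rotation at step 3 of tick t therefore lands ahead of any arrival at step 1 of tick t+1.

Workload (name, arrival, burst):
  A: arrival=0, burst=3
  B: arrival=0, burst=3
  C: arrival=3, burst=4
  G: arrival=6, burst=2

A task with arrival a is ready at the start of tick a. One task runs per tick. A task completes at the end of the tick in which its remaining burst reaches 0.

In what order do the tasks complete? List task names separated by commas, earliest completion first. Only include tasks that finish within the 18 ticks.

completion order = A, B, C, G

t=0: queue=[A,B] q_used=0 → run A
t=1: queue=[A,B] q_used=1 → run A
t=2: queue=[A,B] q_used=2 → run A
t=3: queue=[B,C] q_used=0 → run B
t=4: queue=[B,C] q_used=1 → run B
t=5: queue=[B,C] q_used=2 → run B
t=6: queue=[C,G] q_used=0 → run C
t=7: queue=[C,G] q_used=1 → run C
t=8: queue=[C,G] q_used=2 → run C
t=9: queue=[C,G] q_used=3 → run C
t=10: queue=[G] q_used=0 → run G
t=11: queue=[G] q_used=1 → run G
t=12: (idle)
t=13: (idle)
t=14: (idle)
t=15: (idle)
t=16: (idle)
t=17: (idle)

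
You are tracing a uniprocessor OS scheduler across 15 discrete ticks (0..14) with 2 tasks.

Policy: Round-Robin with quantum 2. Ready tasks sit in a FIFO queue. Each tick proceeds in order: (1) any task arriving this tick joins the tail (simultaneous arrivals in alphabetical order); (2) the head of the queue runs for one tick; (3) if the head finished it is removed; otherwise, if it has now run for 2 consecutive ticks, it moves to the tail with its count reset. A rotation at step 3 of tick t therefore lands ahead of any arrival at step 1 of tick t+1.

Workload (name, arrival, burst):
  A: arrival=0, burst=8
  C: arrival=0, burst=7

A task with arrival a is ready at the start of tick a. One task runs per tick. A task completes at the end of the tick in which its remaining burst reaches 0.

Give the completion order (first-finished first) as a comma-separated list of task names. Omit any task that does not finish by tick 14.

completion order = A, C

t=0: queue=[A,C] q_used=0 → run A
t=1: queue=[A,C] q_used=1 → run A
t=2: queue=[C,A] q_used=0 → run C
t=3: queue=[C,A] q_used=1 → run C
t=4: queue=[A,C] q_used=0 → run A
t=5: queue=[A,C] q_used=1 → run A
t=6: queue=[C,A] q_used=0 → run C
t=7: queue=[C,A] q_used=1 → run C
t=8: queue=[A,C] q_used=0 → run A
t=9: queue=[A,C] q_used=1 → run A
t=10: queue=[C,A] q_used=0 → run C
t=11: queue=[C,A] q_used=1 → run C
t=12: queue=[A,C] q_used=0 → run A
t=13: queue=[A,C] q_used=1 → run A
t=14: queue=[C] q_used=0 → run C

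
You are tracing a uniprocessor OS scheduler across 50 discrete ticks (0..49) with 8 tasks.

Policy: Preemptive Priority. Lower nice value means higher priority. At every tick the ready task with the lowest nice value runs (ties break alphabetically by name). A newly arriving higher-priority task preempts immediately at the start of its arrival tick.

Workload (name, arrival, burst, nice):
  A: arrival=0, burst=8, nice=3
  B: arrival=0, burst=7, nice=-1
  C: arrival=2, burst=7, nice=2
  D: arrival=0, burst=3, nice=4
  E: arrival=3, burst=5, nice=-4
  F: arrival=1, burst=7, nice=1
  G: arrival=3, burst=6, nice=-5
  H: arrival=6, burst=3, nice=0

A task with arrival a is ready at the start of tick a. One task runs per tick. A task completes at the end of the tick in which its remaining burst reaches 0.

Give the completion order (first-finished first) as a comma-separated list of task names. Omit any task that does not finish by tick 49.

completion order = G, E, B, H, F, C, A, D

t=0: ready={A,B,D} → run B
t=1: ready={A,B,D,F} → run B
t=2: ready={A,B,C,D,F} → run B
t=3: ready={A,B,C,D,E,F,G} → run G
t=4: ready={A,B,C,D,E,F,G} → run G
t=5: ready={A,B,C,D,E,F,G} → run G
t=6: ready={A,B,C,D,E,F,G,H} → run G
t=7: ready={A,B,C,D,E,F,G,H} → run G
t=8: ready={A,B,C,D,E,F,G,H} → run G
t=9: ready={A,B,C,D,E,F,H} → run E
t=10: ready={A,B,C,D,E,F,H} → run E
t=11: ready={A,B,C,D,E,F,H} → run E
t=12: ready={A,B,C,D,E,F,H} → run E
t=13: ready={A,B,C,D,E,F,H} → run E
t=14: ready={A,B,C,D,F,H} → run B
t=15: ready={A,B,C,D,F,H} → run B
t=16: ready={A,B,C,D,F,H} → run B
t=17: ready={A,B,C,D,F,H} → run B
t=18: ready={A,C,D,F,H} → run H
t=19: ready={A,C,D,F,H} → run H
t=20: ready={A,C,D,F,H} → run H
t=21: ready={A,C,D,F} → run F
t=22: ready={A,C,D,F} → run F
t=23: ready={A,C,D,F} → run F
t=24: ready={A,C,D,F} → run F
t=25: ready={A,C,D,F} → run F
t=26: ready={A,C,D,F} → run F
t=27: ready={A,C,D,F} → run F
t=28: ready={A,C,D} → run C
t=29: ready={A,C,D} → run C
t=30: ready={A,C,D} → run C
t=31: ready={A,C,D} → run C
t=32: ready={A,C,D} → run C
t=33: ready={A,C,D} → run C
t=34: ready={A,C,D} → run C
t=35: ready={A,D} → run A
t=36: ready={A,D} → run A
t=37: ready={A,D} → run A
t=38: ready={A,D} → run A
t=39: ready={A,D} → run A
t=40: ready={A,D} → run A
t=41: ready={A,D} → run A
t=42: ready={A,D} → run A
t=43: ready={D} → run D
t=44: ready={D} → run D
t=45: ready={D} → run D
t=46: (idle)
t=47: (idle)
t=48: (idle)
t=49: (idle)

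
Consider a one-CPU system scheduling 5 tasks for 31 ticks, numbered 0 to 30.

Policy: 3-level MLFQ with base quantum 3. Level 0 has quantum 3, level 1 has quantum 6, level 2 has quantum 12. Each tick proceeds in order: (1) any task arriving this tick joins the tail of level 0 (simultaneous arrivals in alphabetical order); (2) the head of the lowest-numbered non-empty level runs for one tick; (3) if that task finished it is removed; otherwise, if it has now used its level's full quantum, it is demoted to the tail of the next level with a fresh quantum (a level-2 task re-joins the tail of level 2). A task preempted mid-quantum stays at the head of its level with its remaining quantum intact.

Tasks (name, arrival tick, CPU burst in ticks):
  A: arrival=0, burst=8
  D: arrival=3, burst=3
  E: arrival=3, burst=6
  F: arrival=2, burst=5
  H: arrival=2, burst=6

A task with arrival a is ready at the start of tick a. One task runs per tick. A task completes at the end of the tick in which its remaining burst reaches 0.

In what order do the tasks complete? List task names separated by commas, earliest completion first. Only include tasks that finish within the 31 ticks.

completion order = D, A, F, H, E

t=0: L0/L1/L2 = A/-/- → run A
t=1: L0/L1/L2 = A/-/- → run A
t=2: L0/L1/L2 = AFH/-/- → run A
t=3: L0/L1/L2 = FHDE/A/- → run F
t=4: L0/L1/L2 = FHDE/A/- → run F
t=5: L0/L1/L2 = FHDE/A/- → run F
t=6: L0/L1/L2 = HDE/AF/- → run H
t=7: L0/L1/L2 = HDE/AF/- → run H
t=8: L0/L1/L2 = HDE/AF/- → run H
t=9: L0/L1/L2 = DE/AFH/- → run D
t=10: L0/L1/L2 = DE/AFH/- → run D
t=11: L0/L1/L2 = DE/AFH/- → run D
t=12: L0/L1/L2 = E/AFH/- → run E
t=13: L0/L1/L2 = E/AFH/- → run E
t=14: L0/L1/L2 = E/AFH/- → run E
t=15: L0/L1/L2 = -/AFHE/- → run A
t=16: L0/L1/L2 = -/AFHE/- → run A
t=17: L0/L1/L2 = -/AFHE/- → run A
t=18: L0/L1/L2 = -/AFHE/- → run A
t=19: L0/L1/L2 = -/AFHE/- → run A
t=20: L0/L1/L2 = -/FHE/- → run F
t=21: L0/L1/L2 = -/FHE/- → run F
t=22: L0/L1/L2 = -/HE/- → run H
t=23: L0/L1/L2 = -/HE/- → run H
t=24: L0/L1/L2 = -/HE/- → run H
t=25: L0/L1/L2 = -/E/- → run E
t=26: L0/L1/L2 = -/E/- → run E
t=27: L0/L1/L2 = -/E/- → run E
t=28: (idle)
t=29: (idle)
t=30: (idle)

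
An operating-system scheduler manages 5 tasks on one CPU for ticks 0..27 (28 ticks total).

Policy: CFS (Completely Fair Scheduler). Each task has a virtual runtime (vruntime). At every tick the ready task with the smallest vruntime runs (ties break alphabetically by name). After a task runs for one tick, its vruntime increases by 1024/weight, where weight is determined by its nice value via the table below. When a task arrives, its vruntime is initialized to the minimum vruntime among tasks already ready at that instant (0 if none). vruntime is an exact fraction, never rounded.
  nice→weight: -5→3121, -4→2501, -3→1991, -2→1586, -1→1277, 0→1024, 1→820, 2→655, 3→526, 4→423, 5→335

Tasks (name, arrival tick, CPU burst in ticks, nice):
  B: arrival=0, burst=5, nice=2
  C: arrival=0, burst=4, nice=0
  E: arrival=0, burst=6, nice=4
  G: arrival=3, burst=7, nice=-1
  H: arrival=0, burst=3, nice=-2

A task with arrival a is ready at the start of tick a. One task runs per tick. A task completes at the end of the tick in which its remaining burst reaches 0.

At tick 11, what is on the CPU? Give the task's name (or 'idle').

running at tick 11 = C

t=0: vr[B=0 C=0 E=0 H=0] → run B
t=1: vr[B=1024/655 C=0 E=0 H=0] → run C
t=2: vr[B=1024/655 C=1 E=0 H=0] → run E
t=3: vr[B=1024/655 C=1 E=1024/423 G=0 H=0] → run G
t=4: vr[B=1024/655 C=1 E=1024/423 G=1024/1277 H=0] → run H
t=5: vr[B=1024/655 C=1 E=1024/423 G=1024/1277 H=512/793] → run H
t=6: vr[B=1024/655 C=1 E=1024/423 G=1024/1277 H=1024/793] → run G
t=7: vr[B=1024/655 C=1 E=1024/423 G=2048/1277 H=1024/793] → run C
t=8: vr[B=1024/655 C=2 E=1024/423 G=2048/1277 H=1024/793] → run H
t=9: vr[B=1024/655 C=2 E=1024/423 G=2048/1277] → run B
t=10: vr[B=2048/655 C=2 E=1024/423 G=2048/1277] → run G
t=11: vr[B=2048/655 C=2 E=1024/423 G=3072/1277] → run C
t=12: vr[B=2048/655 C=3 E=1024/423 G=3072/1277] → run G
t=13: vr[B=2048/655 C=3 E=1024/423 G=4096/1277] → run E
t=14: vr[B=2048/655 C=3 E=2048/423 G=4096/1277] → run C
t=15: vr[B=2048/655 E=2048/423 G=4096/1277] → run B
t=16: vr[B=3072/655 E=2048/423 G=4096/1277] → run G
t=17: vr[B=3072/655 E=2048/423 G=5120/1277] → run G
t=18: vr[B=3072/655 E=2048/423 G=6144/1277] → run B
t=19: vr[B=4096/655 E=2048/423 G=6144/1277] → run G
t=20: vr[B=4096/655 E=2048/423] → run E
t=21: vr[B=4096/655 E=1024/141] → run B
t=22: vr[E=1024/141] → run E
t=23: vr[E=4096/423] → run E
t=24: vr[E=5120/423] → run E
t=25: (idle)
t=26: (idle)
t=27: (idle)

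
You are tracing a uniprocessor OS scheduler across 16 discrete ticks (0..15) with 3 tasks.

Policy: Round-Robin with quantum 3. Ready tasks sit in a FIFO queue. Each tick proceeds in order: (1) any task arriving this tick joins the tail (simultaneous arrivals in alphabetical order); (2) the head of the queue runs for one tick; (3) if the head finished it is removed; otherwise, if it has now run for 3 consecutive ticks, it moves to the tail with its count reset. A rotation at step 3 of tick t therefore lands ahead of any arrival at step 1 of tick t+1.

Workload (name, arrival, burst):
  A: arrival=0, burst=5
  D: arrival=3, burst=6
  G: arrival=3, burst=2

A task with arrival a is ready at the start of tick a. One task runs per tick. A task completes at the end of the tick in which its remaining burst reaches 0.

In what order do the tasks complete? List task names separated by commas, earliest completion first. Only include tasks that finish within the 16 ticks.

completion order = A, G, D

t=0: queue=[A] q_used=0 → run A
t=1: queue=[A] q_used=1 → run A
t=2: queue=[A] q_used=2 → run A
t=3: queue=[A,D,G] q_used=0 → run A
t=4: queue=[A,D,G] q_used=1 → run A
t=5: queue=[D,G] q_used=0 → run D
t=6: queue=[D,G] q_used=1 → run D
t=7: queue=[D,G] q_used=2 → run D
t=8: queue=[G,D] q_used=0 → run G
t=9: queue=[G,D] q_used=1 → run G
t=10: queue=[D] q_used=0 → run D
t=11: queue=[D] q_used=1 → run D
t=12: queue=[D] q_used=2 → run D
t=13: (idle)
t=14: (idle)
t=15: (idle)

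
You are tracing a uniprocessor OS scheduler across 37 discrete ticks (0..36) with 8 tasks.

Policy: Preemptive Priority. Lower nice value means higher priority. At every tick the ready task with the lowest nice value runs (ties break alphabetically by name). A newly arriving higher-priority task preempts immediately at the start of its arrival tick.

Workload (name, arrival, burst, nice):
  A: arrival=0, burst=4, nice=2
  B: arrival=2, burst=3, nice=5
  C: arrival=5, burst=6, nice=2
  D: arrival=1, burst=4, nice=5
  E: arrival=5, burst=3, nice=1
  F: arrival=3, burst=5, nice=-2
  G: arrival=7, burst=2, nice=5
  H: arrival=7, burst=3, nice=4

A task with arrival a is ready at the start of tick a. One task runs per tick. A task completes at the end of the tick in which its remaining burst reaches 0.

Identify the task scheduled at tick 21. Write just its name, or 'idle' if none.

t=0: ready={A} → run A
t=1: ready={A,D} → run A
t=2: ready={A,B,D} → run A
t=3: ready={A,B,D,F} → run F
t=4: ready={A,B,D,F} → run F
t=5: ready={A,B,C,D,E,F} → run F
t=6: ready={A,B,C,D,E,F} → run F
t=7: ready={A,B,C,D,E,F,G,H} → run F
t=8: ready={A,B,C,D,E,G,H} → run E
t=9: ready={A,B,C,D,E,G,H} → run E
t=10: ready={A,B,C,D,E,G,H} → run E
t=11: ready={A,B,C,D,G,H} → run A
t=12: ready={B,C,D,G,H} → run C
t=13: ready={B,C,D,G,H} → run C
t=14: ready={B,C,D,G,H} → run C
t=15: ready={B,C,D,G,H} → run C
t=16: ready={B,C,D,G,H} → run C
t=17: ready={B,C,D,G,H} → run C
t=18: ready={B,D,G,H} → run H
t=19: ready={B,D,G,H} → run H
t=20: ready={B,D,G,H} → run H
t=21: ready={B,D,G} → run B
t=22: ready={B,D,G} → run B
t=23: ready={B,D,G} → run B
t=24: ready={D,G} → run D
t=25: ready={D,G} → run D
t=26: ready={D,G} → run D
t=27: ready={D,G} → run D
t=28: ready={G} → run G
t=29: ready={G} → run G
t=30: (idle)
t=31: (idle)
t=32: (idle)
t=33: (idle)
t=34: (idle)
t=35: (idle)
t=36: (idle)

running at tick 21 = B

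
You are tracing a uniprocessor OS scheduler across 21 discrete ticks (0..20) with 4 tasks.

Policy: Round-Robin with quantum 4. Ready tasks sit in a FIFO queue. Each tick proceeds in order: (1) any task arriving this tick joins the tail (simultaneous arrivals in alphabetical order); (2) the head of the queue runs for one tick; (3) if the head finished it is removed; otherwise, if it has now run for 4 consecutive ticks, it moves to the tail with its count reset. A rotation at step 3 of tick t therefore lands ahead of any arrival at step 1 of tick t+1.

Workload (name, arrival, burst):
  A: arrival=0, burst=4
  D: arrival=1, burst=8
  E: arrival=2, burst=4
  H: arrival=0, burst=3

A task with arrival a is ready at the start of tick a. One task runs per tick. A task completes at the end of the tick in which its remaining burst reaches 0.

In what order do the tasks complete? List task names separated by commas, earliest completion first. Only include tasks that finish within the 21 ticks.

completion order = A, H, E, D

t=0: queue=[A,H] q_used=0 → run A
t=1: queue=[A,H,D] q_used=1 → run A
t=2: queue=[A,H,D,E] q_used=2 → run A
t=3: queue=[A,H,D,E] q_used=3 → run A
t=4: queue=[H,D,E] q_used=0 → run H
t=5: queue=[H,D,E] q_used=1 → run H
t=6: queue=[H,D,E] q_used=2 → run H
t=7: queue=[D,E] q_used=0 → run D
t=8: queue=[D,E] q_used=1 → run D
t=9: queue=[D,E] q_used=2 → run D
t=10: queue=[D,E] q_used=3 → run D
t=11: queue=[E,D] q_used=0 → run E
t=12: queue=[E,D] q_used=1 → run E
t=13: queue=[E,D] q_used=2 → run E
t=14: queue=[E,D] q_used=3 → run E
t=15: queue=[D] q_used=0 → run D
t=16: queue=[D] q_used=1 → run D
t=17: queue=[D] q_used=2 → run D
t=18: queue=[D] q_used=3 → run D
t=19: (idle)
t=20: (idle)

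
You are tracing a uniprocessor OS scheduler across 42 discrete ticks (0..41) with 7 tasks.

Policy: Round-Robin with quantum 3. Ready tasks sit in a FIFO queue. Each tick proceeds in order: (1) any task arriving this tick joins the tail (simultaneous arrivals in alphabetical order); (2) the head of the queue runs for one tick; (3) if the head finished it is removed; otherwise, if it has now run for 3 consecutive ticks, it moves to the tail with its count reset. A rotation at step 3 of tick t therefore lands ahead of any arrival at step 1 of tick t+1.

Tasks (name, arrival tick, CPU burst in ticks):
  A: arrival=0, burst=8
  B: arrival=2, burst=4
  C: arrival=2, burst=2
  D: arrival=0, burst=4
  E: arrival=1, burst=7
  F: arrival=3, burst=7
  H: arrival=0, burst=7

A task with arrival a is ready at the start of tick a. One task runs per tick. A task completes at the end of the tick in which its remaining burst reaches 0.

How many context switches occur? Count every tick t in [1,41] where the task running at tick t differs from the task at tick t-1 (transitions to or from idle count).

context switches = 17

t=0: queue=[A,D,H] q_used=0 → run A
t=1: queue=[A,D,H,E] q_used=1 → run A
t=2: queue=[A,D,H,E,B,C] q_used=2 → run A
t=3: queue=[D,H,E,B,C,A,F] q_used=0 → run D
t=4: queue=[D,H,E,B,C,A,F] q_used=1 → run D
t=5: queue=[D,H,E,B,C,A,F] q_used=2 → run D
t=6: queue=[H,E,B,C,A,F,D] q_used=0 → run H
t=7: queue=[H,E,B,C,A,F,D] q_used=1 → run H
t=8: queue=[H,E,B,C,A,F,D] q_used=2 → run H
t=9: queue=[E,B,C,A,F,D,H] q_used=0 → run E
t=10: queue=[E,B,C,A,F,D,H] q_used=1 → run E
t=11: queue=[E,B,C,A,F,D,H] q_used=2 → run E
t=12: queue=[B,C,A,F,D,H,E] q_used=0 → run B
t=13: queue=[B,C,A,F,D,H,E] q_used=1 → run B
t=14: queue=[B,C,A,F,D,H,E] q_used=2 → run B
t=15: queue=[C,A,F,D,H,E,B] q_used=0 → run C
t=16: queue=[C,A,F,D,H,E,B] q_used=1 → run C
t=17: queue=[A,F,D,H,E,B] q_used=0 → run A
t=18: queue=[A,F,D,H,E,B] q_used=1 → run A
t=19: queue=[A,F,D,H,E,B] q_used=2 → run A
t=20: queue=[F,D,H,E,B,A] q_used=0 → run F
t=21: queue=[F,D,H,E,B,A] q_used=1 → run F
t=22: queue=[F,D,H,E,B,A] q_used=2 → run F
t=23: queue=[D,H,E,B,A,F] q_used=0 → run D
t=24: queue=[H,E,B,A,F] q_used=0 → run H
t=25: queue=[H,E,B,A,F] q_used=1 → run H
t=26: queue=[H,E,B,A,F] q_used=2 → run H
t=27: queue=[E,B,A,F,H] q_used=0 → run E
t=28: queue=[E,B,A,F,H] q_used=1 → run E
t=29: queue=[E,B,A,F,H] q_used=2 → run E
t=30: queue=[B,A,F,H,E] q_used=0 → run B
t=31: queue=[A,F,H,E] q_used=0 → run A
t=32: queue=[A,F,H,E] q_used=1 → run A
t=33: queue=[F,H,E] q_used=0 → run F
t=34: queue=[F,H,E] q_used=1 → run F
t=35: queue=[F,H,E] q_used=2 → run F
t=36: queue=[H,E,F] q_used=0 → run H
t=37: queue=[E,F] q_used=0 → run E
t=38: queue=[F] q_used=0 → run F
t=39: (idle)
t=40: (idle)
t=41: (idle)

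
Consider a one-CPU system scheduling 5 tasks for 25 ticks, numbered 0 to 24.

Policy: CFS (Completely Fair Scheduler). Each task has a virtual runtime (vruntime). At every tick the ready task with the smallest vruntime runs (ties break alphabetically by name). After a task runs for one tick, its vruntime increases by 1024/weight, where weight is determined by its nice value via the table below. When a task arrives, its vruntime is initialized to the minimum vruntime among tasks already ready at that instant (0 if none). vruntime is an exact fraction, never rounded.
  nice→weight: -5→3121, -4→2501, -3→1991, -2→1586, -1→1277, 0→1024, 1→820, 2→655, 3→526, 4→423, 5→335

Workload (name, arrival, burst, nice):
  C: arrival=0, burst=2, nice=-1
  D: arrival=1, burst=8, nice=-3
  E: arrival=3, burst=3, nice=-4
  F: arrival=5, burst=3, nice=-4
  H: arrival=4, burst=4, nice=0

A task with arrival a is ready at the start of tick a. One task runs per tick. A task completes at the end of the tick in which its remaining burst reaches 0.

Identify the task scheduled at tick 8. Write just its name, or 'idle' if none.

running at tick 8 = F

t=0: vr[C=0] → run C
t=1: vr[C=1024/1277 D=1024/1277] → run C
t=2: vr[D=1024/1277] → run D
t=3: vr[D=3346432/2542507 E=3346432/2542507] → run D
t=4: vr[D=4654080/2542507 E=3346432/2542507 H=3346432/2542507] → run E
t=5: vr[D=4654080/2542507 E=10972953600/6358810007 F=3346432/2542507 H=3346432/2542507] → run F
t=6: vr[D=4654080/2542507 E=10972953600/6358810007 F=10972953600/6358810007 H=3346432/2542507] → run H
t=7: vr[D=4654080/2542507 E=10972953600/6358810007 F=10972953600/6358810007 H=5888939/2542507] → run E
t=8: vr[D=4654080/2542507 E=13576480768/6358810007 F=10972953600/6358810007 H=5888939/2542507] → run F
t=9: vr[D=4654080/2542507 E=13576480768/6358810007 F=13576480768/6358810007 H=5888939/2542507] → run D
t=10: vr[D=5961728/2542507 E=13576480768/6358810007 F=13576480768/6358810007 H=5888939/2542507] → run E
t=11: vr[D=5961728/2542507 F=13576480768/6358810007 H=5888939/2542507] → run F
t=12: vr[D=5961728/2542507 H=5888939/2542507] → run H
t=13: vr[D=5961728/2542507 H=8431446/2542507] → run D
t=14: vr[D=7269376/2542507 H=8431446/2542507] → run D
t=15: vr[D=8577024/2542507 H=8431446/2542507] → run H
t=16: vr[D=8577024/2542507 H=10973953/2542507] → run D
t=17: vr[D=9884672/2542507 H=10973953/2542507] → run D
t=18: vr[D=11192320/2542507 H=10973953/2542507] → run H
t=19: vr[D=11192320/2542507] → run D
t=20: (idle)
t=21: (idle)
t=22: (idle)
t=23: (idle)
t=24: (idle)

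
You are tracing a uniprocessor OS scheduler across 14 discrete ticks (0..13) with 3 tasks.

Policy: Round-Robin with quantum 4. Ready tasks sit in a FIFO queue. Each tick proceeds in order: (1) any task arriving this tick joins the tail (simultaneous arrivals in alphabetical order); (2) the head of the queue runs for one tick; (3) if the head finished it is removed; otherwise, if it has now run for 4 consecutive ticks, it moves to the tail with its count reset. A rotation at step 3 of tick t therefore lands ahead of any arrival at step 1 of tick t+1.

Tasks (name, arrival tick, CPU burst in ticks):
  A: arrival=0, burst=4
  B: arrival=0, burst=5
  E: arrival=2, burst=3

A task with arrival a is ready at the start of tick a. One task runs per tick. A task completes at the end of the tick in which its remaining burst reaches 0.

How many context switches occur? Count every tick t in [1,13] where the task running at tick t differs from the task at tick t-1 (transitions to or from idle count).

t=0: queue=[A,B] q_used=0 → run A
t=1: queue=[A,B] q_used=1 → run A
t=2: queue=[A,B,E] q_used=2 → run A
t=3: queue=[A,B,E] q_used=3 → run A
t=4: queue=[B,E] q_used=0 → run B
t=5: queue=[B,E] q_used=1 → run B
t=6: queue=[B,E] q_used=2 → run B
t=7: queue=[B,E] q_used=3 → run B
t=8: queue=[E,B] q_used=0 → run E
t=9: queue=[E,B] q_used=1 → run E
t=10: queue=[E,B] q_used=2 → run E
t=11: queue=[B] q_used=0 → run B
t=12: (idle)
t=13: (idle)

context switches = 4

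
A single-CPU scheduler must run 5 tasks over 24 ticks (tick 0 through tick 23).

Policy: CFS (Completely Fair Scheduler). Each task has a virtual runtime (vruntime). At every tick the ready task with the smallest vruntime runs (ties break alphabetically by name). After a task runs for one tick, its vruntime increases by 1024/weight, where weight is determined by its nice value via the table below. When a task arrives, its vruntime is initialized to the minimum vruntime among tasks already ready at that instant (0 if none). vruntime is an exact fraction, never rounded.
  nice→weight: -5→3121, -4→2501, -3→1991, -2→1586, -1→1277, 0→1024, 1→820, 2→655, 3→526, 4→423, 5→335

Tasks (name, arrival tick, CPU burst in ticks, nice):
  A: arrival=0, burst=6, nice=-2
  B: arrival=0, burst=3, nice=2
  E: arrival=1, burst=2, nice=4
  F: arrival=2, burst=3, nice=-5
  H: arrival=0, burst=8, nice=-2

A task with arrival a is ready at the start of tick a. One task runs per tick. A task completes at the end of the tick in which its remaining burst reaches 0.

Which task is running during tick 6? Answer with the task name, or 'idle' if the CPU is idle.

t=0: vr[A=0 B=0 H=0] → run A
t=1: vr[A=512/793 B=0 E=0 H=0] → run B
t=2: vr[A=512/793 B=1024/655 E=0 F=0 H=0] → run E
t=3: vr[A=512/793 B=1024/655 E=1024/423 F=0 H=0] → run F
t=4: vr[A=512/793 B=1024/655 E=1024/423 F=1024/3121 H=0] → run H
t=5: vr[A=512/793 B=1024/655 E=1024/423 F=1024/3121 H=512/793] → run F
t=6: vr[A=512/793 B=1024/655 E=1024/423 F=2048/3121 H=512/793] → run A
t=7: vr[A=1024/793 B=1024/655 E=1024/423 F=2048/3121 H=512/793] → run H
t=8: vr[A=1024/793 B=1024/655 E=1024/423 F=2048/3121 H=1024/793] → run F
t=9: vr[A=1024/793 B=1024/655 E=1024/423 H=1024/793] → run A
t=10: vr[A=1536/793 B=1024/655 E=1024/423 H=1024/793] → run H
t=11: vr[A=1536/793 B=1024/655 E=1024/423 H=1536/793] → run B
t=12: vr[A=1536/793 B=2048/655 E=1024/423 H=1536/793] → run A
t=13: vr[A=2048/793 B=2048/655 E=1024/423 H=1536/793] → run H
t=14: vr[A=2048/793 B=2048/655 E=1024/423 H=2048/793] → run E
t=15: vr[A=2048/793 B=2048/655 H=2048/793] → run A
t=16: vr[A=2560/793 B=2048/655 H=2048/793] → run H
t=17: vr[A=2560/793 B=2048/655 H=2560/793] → run B
t=18: vr[A=2560/793 H=2560/793] → run A
t=19: vr[H=2560/793] → run H
t=20: vr[H=3072/793] → run H
t=21: vr[H=3584/793] → run H
t=22: (idle)
t=23: (idle)

running at tick 6 = A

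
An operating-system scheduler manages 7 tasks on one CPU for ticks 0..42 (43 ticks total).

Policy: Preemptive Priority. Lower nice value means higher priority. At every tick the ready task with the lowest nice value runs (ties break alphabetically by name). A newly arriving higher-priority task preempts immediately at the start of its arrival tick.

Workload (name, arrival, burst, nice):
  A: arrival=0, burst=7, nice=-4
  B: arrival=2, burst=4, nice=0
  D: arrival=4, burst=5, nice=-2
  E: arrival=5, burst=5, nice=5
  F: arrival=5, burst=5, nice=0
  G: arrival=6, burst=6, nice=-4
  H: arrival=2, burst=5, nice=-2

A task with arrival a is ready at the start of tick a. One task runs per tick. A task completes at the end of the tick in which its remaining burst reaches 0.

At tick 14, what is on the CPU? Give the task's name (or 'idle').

t=0: ready={A} → run A
t=1: ready={A} → run A
t=2: ready={A,B,H} → run A
t=3: ready={A,B,H} → run A
t=4: ready={A,B,D,H} → run A
t=5: ready={A,B,D,E,F,H} → run A
t=6: ready={A,B,D,E,F,G,H} → run A
t=7: ready={B,D,E,F,G,H} → run G
t=8: ready={B,D,E,F,G,H} → run G
t=9: ready={B,D,E,F,G,H} → run G
t=10: ready={B,D,E,F,G,H} → run G
t=11: ready={B,D,E,F,G,H} → run G
t=12: ready={B,D,E,F,G,H} → run G
t=13: ready={B,D,E,F,H} → run D
t=14: ready={B,D,E,F,H} → run D
t=15: ready={B,D,E,F,H} → run D
t=16: ready={B,D,E,F,H} → run D
t=17: ready={B,D,E,F,H} → run D
t=18: ready={B,E,F,H} → run H
t=19: ready={B,E,F,H} → run H
t=20: ready={B,E,F,H} → run H
t=21: ready={B,E,F,H} → run H
t=22: ready={B,E,F,H} → run H
t=23: ready={B,E,F} → run B
t=24: ready={B,E,F} → run B
t=25: ready={B,E,F} → run B
t=26: ready={B,E,F} → run B
t=27: ready={E,F} → run F
t=28: ready={E,F} → run F
t=29: ready={E,F} → run F
t=30: ready={E,F} → run F
t=31: ready={E,F} → run F
t=32: ready={E} → run E
t=33: ready={E} → run E
t=34: ready={E} → run E
t=35: ready={E} → run E
t=36: ready={E} → run E
t=37: (idle)
t=38: (idle)
t=39: (idle)
t=40: (idle)
t=41: (idle)
t=42: (idle)

running at tick 14 = D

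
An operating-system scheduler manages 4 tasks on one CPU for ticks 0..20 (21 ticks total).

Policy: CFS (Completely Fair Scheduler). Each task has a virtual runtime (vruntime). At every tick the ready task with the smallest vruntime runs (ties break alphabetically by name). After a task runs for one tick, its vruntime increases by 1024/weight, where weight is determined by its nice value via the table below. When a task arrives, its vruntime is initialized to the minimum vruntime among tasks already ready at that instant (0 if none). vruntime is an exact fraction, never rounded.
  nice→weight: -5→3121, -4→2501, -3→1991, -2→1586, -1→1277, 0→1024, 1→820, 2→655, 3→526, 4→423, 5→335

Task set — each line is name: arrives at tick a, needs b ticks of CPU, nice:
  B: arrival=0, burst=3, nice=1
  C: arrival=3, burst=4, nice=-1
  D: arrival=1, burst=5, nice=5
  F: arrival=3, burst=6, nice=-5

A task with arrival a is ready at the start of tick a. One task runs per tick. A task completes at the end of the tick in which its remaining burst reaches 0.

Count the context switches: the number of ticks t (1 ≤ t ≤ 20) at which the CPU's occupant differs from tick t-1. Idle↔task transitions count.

t=0: vr[B=0] → run B
t=1: vr[B=256/205 D=256/205] → run B
t=2: vr[B=512/205 D=256/205] → run D
t=3: vr[B=512/205 C=512/205 D=59136/13735 F=512/205] → run B
t=4: vr[C=512/205 D=59136/13735 F=512/205] → run C
t=5: vr[C=863744/261785 D=59136/13735 F=512/205] → run F
t=6: vr[C=863744/261785 D=59136/13735 F=1807872/639805] → run F
t=7: vr[C=863744/261785 D=59136/13735 F=2017792/639805] → run F
t=8: vr[C=863744/261785 D=59136/13735 F=2227712/639805] → run C
t=9: vr[C=1073664/261785 D=59136/13735 F=2227712/639805] → run F
t=10: vr[C=1073664/261785 D=59136/13735 F=2437632/639805] → run F
t=11: vr[C=1073664/261785 D=59136/13735 F=2647552/639805] → run C
t=12: vr[C=1283584/261785 D=59136/13735 F=2647552/639805] → run F
t=13: vr[C=1283584/261785 D=59136/13735] → run D
t=14: vr[C=1283584/261785 D=20224/2747] → run C
t=15: vr[D=20224/2747] → run D
t=16: vr[D=143104/13735] → run D
t=17: vr[D=185088/13735] → run D
t=18: (idle)
t=19: (idle)
t=20: (idle)

context switches = 12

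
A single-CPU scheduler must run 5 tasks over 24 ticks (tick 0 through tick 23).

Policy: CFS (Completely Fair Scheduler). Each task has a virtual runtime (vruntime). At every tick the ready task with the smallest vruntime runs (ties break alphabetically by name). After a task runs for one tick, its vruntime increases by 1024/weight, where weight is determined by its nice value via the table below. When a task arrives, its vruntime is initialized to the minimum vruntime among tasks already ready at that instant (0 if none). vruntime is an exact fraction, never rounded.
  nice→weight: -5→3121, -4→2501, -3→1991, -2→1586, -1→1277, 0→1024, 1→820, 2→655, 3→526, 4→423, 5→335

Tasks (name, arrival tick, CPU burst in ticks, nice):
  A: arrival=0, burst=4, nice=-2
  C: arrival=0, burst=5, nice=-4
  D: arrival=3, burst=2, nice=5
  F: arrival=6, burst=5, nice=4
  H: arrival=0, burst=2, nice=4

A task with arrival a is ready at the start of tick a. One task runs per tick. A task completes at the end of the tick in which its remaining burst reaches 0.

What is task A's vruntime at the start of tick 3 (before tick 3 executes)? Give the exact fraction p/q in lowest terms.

vruntime(A, start of tick 3) = 512/793

t=0: vr[A=0 C=0 H=0] → run A
t=1: vr[A=512/793 C=0 H=0] → run C
t=2: vr[A=512/793 C=1024/2501 H=0] → run H
t=3: vr[A=512/793 C=1024/2501 D=1024/2501 H=1024/423] → run C
t=4: vr[A=512/793 C=2048/2501 D=1024/2501 H=1024/423] → run D
t=5: vr[A=512/793 C=2048/2501 D=2904064/837835 H=1024/423] → run A
t=6: vr[A=1024/793 C=2048/2501 D=2904064/837835 F=2048/2501 H=1024/423] → run C
t=7: vr[A=1024/793 C=3072/2501 D=2904064/837835 F=2048/2501 H=1024/423] → run F
t=8: vr[A=1024/793 C=3072/2501 D=2904064/837835 F=3427328/1057923 H=1024/423] → run C
t=9: vr[A=1024/793 C=4096/2501 D=2904064/837835 F=3427328/1057923 H=1024/423] → run A
t=10: vr[A=1536/793 C=4096/2501 D=2904064/837835 F=3427328/1057923 H=1024/423] → run C
t=11: vr[A=1536/793 D=2904064/837835 F=3427328/1057923 H=1024/423] → run A
t=12: vr[D=2904064/837835 F=3427328/1057923 H=1024/423] → run H
t=13: vr[D=2904064/837835 F=3427328/1057923] → run F
t=14: vr[D=2904064/837835 F=5988352/1057923] → run D
t=15: vr[F=5988352/1057923] → run F
t=16: vr[F=2849792/352641] → run F
t=17: vr[F=11110400/1057923] → run F
t=18: (idle)
t=19: (idle)
t=20: (idle)
t=21: (idle)
t=22: (idle)
t=23: (idle)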